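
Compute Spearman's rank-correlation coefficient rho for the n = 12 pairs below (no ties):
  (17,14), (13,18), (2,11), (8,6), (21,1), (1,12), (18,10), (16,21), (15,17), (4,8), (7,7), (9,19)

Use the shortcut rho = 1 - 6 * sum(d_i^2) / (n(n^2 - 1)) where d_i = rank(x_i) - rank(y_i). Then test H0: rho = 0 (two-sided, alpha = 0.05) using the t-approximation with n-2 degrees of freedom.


Step 1: Rank x and y separately (midranks; no ties here).
rank(x): 17->10, 13->7, 2->2, 8->5, 21->12, 1->1, 18->11, 16->9, 15->8, 4->3, 7->4, 9->6
rank(y): 14->8, 18->10, 11->6, 6->2, 1->1, 12->7, 10->5, 21->12, 17->9, 8->4, 7->3, 19->11
Step 2: d_i = R_x(i) - R_y(i); compute d_i^2.
  (10-8)^2=4, (7-10)^2=9, (2-6)^2=16, (5-2)^2=9, (12-1)^2=121, (1-7)^2=36, (11-5)^2=36, (9-12)^2=9, (8-9)^2=1, (3-4)^2=1, (4-3)^2=1, (6-11)^2=25
sum(d^2) = 268.
Step 3: rho = 1 - 6*268 / (12*(12^2 - 1)) = 1 - 1608/1716 = 0.062937.
Step 4: Under H0, t = rho * sqrt((n-2)/(1-rho^2)) = 0.1994 ~ t(10).
Step 5: Two-sided p-value from the t-distribution with 10 df = 0.845931.
Step 6: alpha = 0.05. fail to reject H0.

rho = 0.0629, p = 0.845931, fail to reject H0 at alpha = 0.05.


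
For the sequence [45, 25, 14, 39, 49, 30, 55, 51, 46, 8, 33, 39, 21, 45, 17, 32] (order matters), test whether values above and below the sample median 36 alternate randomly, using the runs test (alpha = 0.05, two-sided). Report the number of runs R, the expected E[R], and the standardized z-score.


Step 1: Compute median = 36; label A = above, B = below.
Labels in order: ABBAABAAABBABABB  (n_A = 8, n_B = 8)
Step 2: Count runs R = 10.
Step 3: Under H0 (random ordering), E[R] = 2*n_A*n_B/(n_A+n_B) + 1 = 2*8*8/16 + 1 = 9.0000.
        Var[R] = 2*n_A*n_B*(2*n_A*n_B - n_A - n_B) / ((n_A+n_B)^2 * (n_A+n_B-1)) = 14336/3840 = 3.7333.
        SD[R] = 1.9322.
Step 4: Continuity-corrected z = (R - 0.5 - E[R]) / SD[R] = (10 - 0.5 - 9.0000) / 1.9322 = 0.2588.
Step 5: Two-sided p-value via normal approximation = 2*(1 - Phi(|z|)) = 0.795809.
Step 6: alpha = 0.05. fail to reject H0.

R = 10, z = 0.2588, p = 0.795809, fail to reject H0.


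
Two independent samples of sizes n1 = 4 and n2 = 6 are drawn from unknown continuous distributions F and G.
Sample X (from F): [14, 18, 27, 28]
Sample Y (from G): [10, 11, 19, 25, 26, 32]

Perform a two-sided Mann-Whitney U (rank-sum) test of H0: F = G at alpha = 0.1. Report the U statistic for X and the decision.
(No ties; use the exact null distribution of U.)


Step 1: Combine and sort all 10 observations; assign midranks.
sorted (value, group): (10,Y), (11,Y), (14,X), (18,X), (19,Y), (25,Y), (26,Y), (27,X), (28,X), (32,Y)
ranks: 10->1, 11->2, 14->3, 18->4, 19->5, 25->6, 26->7, 27->8, 28->9, 32->10
Step 2: Rank sum for X: R1 = 3 + 4 + 8 + 9 = 24.
Step 3: U_X = R1 - n1(n1+1)/2 = 24 - 4*5/2 = 24 - 10 = 14.
       U_Y = n1*n2 - U_X = 24 - 14 = 10.
Step 4: No ties, so the exact null distribution of U (based on enumerating the C(10,4) = 210 equally likely rank assignments) gives the two-sided p-value.
Step 5: p-value = 0.761905; compare to alpha = 0.1. fail to reject H0.

U_X = 14, p = 0.761905, fail to reject H0 at alpha = 0.1.


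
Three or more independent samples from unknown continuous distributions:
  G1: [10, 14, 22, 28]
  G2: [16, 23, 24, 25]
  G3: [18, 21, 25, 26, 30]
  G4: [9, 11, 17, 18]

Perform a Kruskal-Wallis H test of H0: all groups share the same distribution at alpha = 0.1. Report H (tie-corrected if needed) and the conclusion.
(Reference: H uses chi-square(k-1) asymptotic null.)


Step 1: Combine all N = 17 observations and assign midranks.
sorted (value, group, rank): (9,G4,1), (10,G1,2), (11,G4,3), (14,G1,4), (16,G2,5), (17,G4,6), (18,G3,7.5), (18,G4,7.5), (21,G3,9), (22,G1,10), (23,G2,11), (24,G2,12), (25,G2,13.5), (25,G3,13.5), (26,G3,15), (28,G1,16), (30,G3,17)
Step 2: Sum ranks within each group.
R_1 = 32 (n_1 = 4)
R_2 = 41.5 (n_2 = 4)
R_3 = 62 (n_3 = 5)
R_4 = 17.5 (n_4 = 4)
Step 3: H = 12/(N(N+1)) * sum(R_i^2/n_i) - 3(N+1)
     = 12/(17*18) * (32^2/4 + 41.5^2/4 + 62^2/5 + 17.5^2/4) - 3*18
     = 0.039216 * 1531.92 - 54
     = 6.075490.
Step 4: Ties present; correction factor C = 1 - 12/(17^3 - 17) = 0.997549. Corrected H = 6.075490 / 0.997549 = 6.090418.
Step 5: Under H0, H ~ chi^2(3); p-value = 0.107293.
Step 6: alpha = 0.1. fail to reject H0.

H = 6.0904, df = 3, p = 0.107293, fail to reject H0.


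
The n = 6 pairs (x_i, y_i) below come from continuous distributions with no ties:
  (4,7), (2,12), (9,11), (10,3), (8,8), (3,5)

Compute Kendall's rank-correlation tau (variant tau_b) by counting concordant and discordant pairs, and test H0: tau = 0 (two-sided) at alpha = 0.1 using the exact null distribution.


Step 1: Enumerate the 15 unordered pairs (i,j) with i<j and classify each by sign(x_j-x_i) * sign(y_j-y_i).
  (1,2):dx=-2,dy=+5->D; (1,3):dx=+5,dy=+4->C; (1,4):dx=+6,dy=-4->D; (1,5):dx=+4,dy=+1->C
  (1,6):dx=-1,dy=-2->C; (2,3):dx=+7,dy=-1->D; (2,4):dx=+8,dy=-9->D; (2,5):dx=+6,dy=-4->D
  (2,6):dx=+1,dy=-7->D; (3,4):dx=+1,dy=-8->D; (3,5):dx=-1,dy=-3->C; (3,6):dx=-6,dy=-6->C
  (4,5):dx=-2,dy=+5->D; (4,6):dx=-7,dy=+2->D; (5,6):dx=-5,dy=-3->C
Step 2: C = 6, D = 9, total pairs = 15.
Step 3: tau = (C - D)/(n(n-1)/2) = (6 - 9)/15 = -0.200000.
Step 4: Exact two-sided p-value (enumerate n! = 720 permutations of y under H0): p = 0.719444.
Step 5: alpha = 0.1. fail to reject H0.

tau_b = -0.2000 (C=6, D=9), p = 0.719444, fail to reject H0.


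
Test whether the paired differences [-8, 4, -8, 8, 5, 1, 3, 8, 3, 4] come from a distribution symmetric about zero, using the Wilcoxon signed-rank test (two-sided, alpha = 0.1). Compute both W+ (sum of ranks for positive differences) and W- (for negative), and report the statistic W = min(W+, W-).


Step 1: Drop any zero differences (none here) and take |d_i|.
|d| = [8, 4, 8, 8, 5, 1, 3, 8, 3, 4]
Step 2: Midrank |d_i| (ties get averaged ranks).
ranks: |8|->8.5, |4|->4.5, |8|->8.5, |8|->8.5, |5|->6, |1|->1, |3|->2.5, |8|->8.5, |3|->2.5, |4|->4.5
Step 3: Attach original signs; sum ranks with positive sign and with negative sign.
W+ = 4.5 + 8.5 + 6 + 1 + 2.5 + 8.5 + 2.5 + 4.5 = 38
W- = 8.5 + 8.5 = 17
(Check: W+ + W- = 55 should equal n(n+1)/2 = 55.)
Step 4: Test statistic W = min(W+, W-) = 17.
Step 5: Ties in |d|, so use the tie-corrected normal approximation.
        E[W] = n(n+1)/4 = 10*11/4 = 27.5.
        Tie groups: |d|=3 (t=2), |d|=4 (t=2), |d|=8 (t=4); sum(t^3 - t) = 72.
        Var[W] = n(n+1)(2n+1)/24 - sum(t^3-t)/48 = 2310/24 - 72/48 = 94.75.
        z = (W - E[W]) / sqrt(Var[W]) = (17 - 27.5) / 9.7340 = -1.0787.
        Two-sided p = 2*Phi(z) = 0.280723.
Step 6: alpha = 0.1. fail to reject H0.

W+ = 38, W- = 17, W = min = 17, p = 0.280723, fail to reject H0.


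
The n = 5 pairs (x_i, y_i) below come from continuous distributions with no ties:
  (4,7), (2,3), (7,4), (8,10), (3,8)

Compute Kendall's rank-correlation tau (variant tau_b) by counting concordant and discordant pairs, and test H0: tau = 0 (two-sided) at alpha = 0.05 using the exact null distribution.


Step 1: Enumerate the 10 unordered pairs (i,j) with i<j and classify each by sign(x_j-x_i) * sign(y_j-y_i).
  (1,2):dx=-2,dy=-4->C; (1,3):dx=+3,dy=-3->D; (1,4):dx=+4,dy=+3->C; (1,5):dx=-1,dy=+1->D
  (2,3):dx=+5,dy=+1->C; (2,4):dx=+6,dy=+7->C; (2,5):dx=+1,dy=+5->C; (3,4):dx=+1,dy=+6->C
  (3,5):dx=-4,dy=+4->D; (4,5):dx=-5,dy=-2->C
Step 2: C = 7, D = 3, total pairs = 10.
Step 3: tau = (C - D)/(n(n-1)/2) = (7 - 3)/10 = 0.400000.
Step 4: Exact two-sided p-value (enumerate n! = 120 permutations of y under H0): p = 0.483333.
Step 5: alpha = 0.05. fail to reject H0.

tau_b = 0.4000 (C=7, D=3), p = 0.483333, fail to reject H0.


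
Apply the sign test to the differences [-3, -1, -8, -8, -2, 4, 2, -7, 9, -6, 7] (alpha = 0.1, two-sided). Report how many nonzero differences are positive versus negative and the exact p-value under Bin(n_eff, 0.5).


Step 1: Discard zero differences. Original n = 11; n_eff = number of nonzero differences = 11.
Nonzero differences (with sign): -3, -1, -8, -8, -2, +4, +2, -7, +9, -6, +7
Step 2: Count signs: positive = 4, negative = 7.
Step 3: Under H0: P(positive) = 0.5, so the number of positives S ~ Bin(11, 0.5).
Step 4: Two-sided exact p-value = sum of Bin(11,0.5) probabilities at or below the observed probability = 0.548828.
Step 5: alpha = 0.1. fail to reject H0.

n_eff = 11, pos = 4, neg = 7, p = 0.548828, fail to reject H0.


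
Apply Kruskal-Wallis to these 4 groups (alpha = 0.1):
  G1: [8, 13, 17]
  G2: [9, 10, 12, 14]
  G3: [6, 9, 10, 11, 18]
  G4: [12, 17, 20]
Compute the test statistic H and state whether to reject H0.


Step 1: Combine all N = 15 observations and assign midranks.
sorted (value, group, rank): (6,G3,1), (8,G1,2), (9,G2,3.5), (9,G3,3.5), (10,G2,5.5), (10,G3,5.5), (11,G3,7), (12,G2,8.5), (12,G4,8.5), (13,G1,10), (14,G2,11), (17,G1,12.5), (17,G4,12.5), (18,G3,14), (20,G4,15)
Step 2: Sum ranks within each group.
R_1 = 24.5 (n_1 = 3)
R_2 = 28.5 (n_2 = 4)
R_3 = 31 (n_3 = 5)
R_4 = 36 (n_4 = 3)
Step 3: H = 12/(N(N+1)) * sum(R_i^2/n_i) - 3(N+1)
     = 12/(15*16) * (24.5^2/3 + 28.5^2/4 + 31^2/5 + 36^2/3) - 3*16
     = 0.050000 * 1027.35 - 48
     = 3.367292.
Step 4: Ties present; correction factor C = 1 - 24/(15^3 - 15) = 0.992857. Corrected H = 3.367292 / 0.992857 = 3.391517.
Step 5: Under H0, H ~ chi^2(3); p-value = 0.335107.
Step 6: alpha = 0.1. fail to reject H0.

H = 3.3915, df = 3, p = 0.335107, fail to reject H0.


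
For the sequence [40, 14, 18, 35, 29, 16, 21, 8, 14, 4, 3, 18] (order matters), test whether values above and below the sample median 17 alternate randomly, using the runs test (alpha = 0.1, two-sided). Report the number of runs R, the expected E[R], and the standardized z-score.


Step 1: Compute median = 17; label A = above, B = below.
Labels in order: ABAAABABBBBA  (n_A = 6, n_B = 6)
Step 2: Count runs R = 7.
Step 3: Under H0 (random ordering), E[R] = 2*n_A*n_B/(n_A+n_B) + 1 = 2*6*6/12 + 1 = 7.0000.
        Var[R] = 2*n_A*n_B*(2*n_A*n_B - n_A - n_B) / ((n_A+n_B)^2 * (n_A+n_B-1)) = 4320/1584 = 2.7273.
        SD[R] = 1.6514.
Step 4: R = E[R], so z = 0 with no continuity correction.
Step 5: Two-sided p-value via normal approximation = 2*(1 - Phi(|z|)) = 1.000000.
Step 6: alpha = 0.1. fail to reject H0.

R = 7, z = 0.0000, p = 1.000000, fail to reject H0.


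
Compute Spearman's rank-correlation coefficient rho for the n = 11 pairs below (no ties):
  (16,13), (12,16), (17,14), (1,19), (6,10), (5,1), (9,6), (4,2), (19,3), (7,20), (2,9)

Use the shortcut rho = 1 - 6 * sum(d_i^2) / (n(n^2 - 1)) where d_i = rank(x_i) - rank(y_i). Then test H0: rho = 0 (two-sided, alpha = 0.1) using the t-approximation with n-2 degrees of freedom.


Step 1: Rank x and y separately (midranks; no ties here).
rank(x): 16->9, 12->8, 17->10, 1->1, 6->5, 5->4, 9->7, 4->3, 19->11, 7->6, 2->2
rank(y): 13->7, 16->9, 14->8, 19->10, 10->6, 1->1, 6->4, 2->2, 3->3, 20->11, 9->5
Step 2: d_i = R_x(i) - R_y(i); compute d_i^2.
  (9-7)^2=4, (8-9)^2=1, (10-8)^2=4, (1-10)^2=81, (5-6)^2=1, (4-1)^2=9, (7-4)^2=9, (3-2)^2=1, (11-3)^2=64, (6-11)^2=25, (2-5)^2=9
sum(d^2) = 208.
Step 3: rho = 1 - 6*208 / (11*(11^2 - 1)) = 1 - 1248/1320 = 0.054545.
Step 4: Under H0, t = rho * sqrt((n-2)/(1-rho^2)) = 0.1639 ~ t(9).
Step 5: Two-sided p-value from the t-distribution with 9 df = 0.873447.
Step 6: alpha = 0.1. fail to reject H0.

rho = 0.0545, p = 0.873447, fail to reject H0 at alpha = 0.1.


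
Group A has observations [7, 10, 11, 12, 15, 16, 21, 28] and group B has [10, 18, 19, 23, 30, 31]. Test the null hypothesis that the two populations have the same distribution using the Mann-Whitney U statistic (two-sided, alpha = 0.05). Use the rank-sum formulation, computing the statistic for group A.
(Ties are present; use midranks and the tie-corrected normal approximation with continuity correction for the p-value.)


Step 1: Combine and sort all 14 observations; assign midranks.
sorted (value, group): (7,X), (10,X), (10,Y), (11,X), (12,X), (15,X), (16,X), (18,Y), (19,Y), (21,X), (23,Y), (28,X), (30,Y), (31,Y)
ranks: 7->1, 10->2.5, 10->2.5, 11->4, 12->5, 15->6, 16->7, 18->8, 19->9, 21->10, 23->11, 28->12, 30->13, 31->14
Step 2: Rank sum for X: R1 = 1 + 2.5 + 4 + 5 + 6 + 7 + 10 + 12 = 47.5.
Step 3: U_X = R1 - n1(n1+1)/2 = 47.5 - 8*9/2 = 47.5 - 36 = 11.5.
       U_Y = n1*n2 - U_X = 48 - 11.5 = 36.5.
Step 4: Ties are present, so use the tie-corrected normal approximation (with continuity correction) for the p-value.
Step 5: p-value = 0.120926; compare to alpha = 0.05. fail to reject H0.

U_X = 11.5, p = 0.120926, fail to reject H0 at alpha = 0.05.


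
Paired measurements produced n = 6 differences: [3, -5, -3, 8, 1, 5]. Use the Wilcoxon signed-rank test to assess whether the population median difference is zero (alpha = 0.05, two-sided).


Step 1: Drop any zero differences (none here) and take |d_i|.
|d| = [3, 5, 3, 8, 1, 5]
Step 2: Midrank |d_i| (ties get averaged ranks).
ranks: |3|->2.5, |5|->4.5, |3|->2.5, |8|->6, |1|->1, |5|->4.5
Step 3: Attach original signs; sum ranks with positive sign and with negative sign.
W+ = 2.5 + 6 + 1 + 4.5 = 14
W- = 4.5 + 2.5 = 7
(Check: W+ + W- = 21 should equal n(n+1)/2 = 21.)
Step 4: Test statistic W = min(W+, W-) = 7.
Step 5: Ties in |d|, so use the tie-corrected normal approximation.
        E[W] = n(n+1)/4 = 6*7/4 = 10.5.
        Tie groups: |d|=3 (t=2), |d|=5 (t=2); sum(t^3 - t) = 12.
        Var[W] = n(n+1)(2n+1)/24 - sum(t^3-t)/48 = 546/24 - 12/48 = 22.5.
        z = (W - E[W]) / sqrt(Var[W]) = (7 - 10.5) / 4.7434 = -0.7379.
        Two-sided p = 2*Phi(z) = 0.460597.
Step 6: alpha = 0.05. fail to reject H0.

W+ = 14, W- = 7, W = min = 7, p = 0.460597, fail to reject H0.


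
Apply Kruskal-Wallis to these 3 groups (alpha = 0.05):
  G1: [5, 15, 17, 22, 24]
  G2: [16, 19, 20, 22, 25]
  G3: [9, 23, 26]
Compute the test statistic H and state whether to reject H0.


Step 1: Combine all N = 13 observations and assign midranks.
sorted (value, group, rank): (5,G1,1), (9,G3,2), (15,G1,3), (16,G2,4), (17,G1,5), (19,G2,6), (20,G2,7), (22,G1,8.5), (22,G2,8.5), (23,G3,10), (24,G1,11), (25,G2,12), (26,G3,13)
Step 2: Sum ranks within each group.
R_1 = 28.5 (n_1 = 5)
R_2 = 37.5 (n_2 = 5)
R_3 = 25 (n_3 = 3)
Step 3: H = 12/(N(N+1)) * sum(R_i^2/n_i) - 3(N+1)
     = 12/(13*14) * (28.5^2/5 + 37.5^2/5 + 25^2/3) - 3*14
     = 0.065934 * 652.033 - 42
     = 0.991209.
Step 4: Ties present; correction factor C = 1 - 6/(13^3 - 13) = 0.997253. Corrected H = 0.991209 / 0.997253 = 0.993939.
Step 5: Under H0, H ~ chi^2(2); p-value = 0.608371.
Step 6: alpha = 0.05. fail to reject H0.

H = 0.9939, df = 2, p = 0.608371, fail to reject H0.


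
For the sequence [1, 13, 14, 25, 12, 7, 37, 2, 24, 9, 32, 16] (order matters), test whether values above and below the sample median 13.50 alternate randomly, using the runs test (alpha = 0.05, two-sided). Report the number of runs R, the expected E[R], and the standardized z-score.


Step 1: Compute median = 13.50; label A = above, B = below.
Labels in order: BBAABBABABAA  (n_A = 6, n_B = 6)
Step 2: Count runs R = 8.
Step 3: Under H0 (random ordering), E[R] = 2*n_A*n_B/(n_A+n_B) + 1 = 2*6*6/12 + 1 = 7.0000.
        Var[R] = 2*n_A*n_B*(2*n_A*n_B - n_A - n_B) / ((n_A+n_B)^2 * (n_A+n_B-1)) = 4320/1584 = 2.7273.
        SD[R] = 1.6514.
Step 4: Continuity-corrected z = (R - 0.5 - E[R]) / SD[R] = (8 - 0.5 - 7.0000) / 1.6514 = 0.3028.
Step 5: Two-sided p-value via normal approximation = 2*(1 - Phi(|z|)) = 0.762069.
Step 6: alpha = 0.05. fail to reject H0.

R = 8, z = 0.3028, p = 0.762069, fail to reject H0.


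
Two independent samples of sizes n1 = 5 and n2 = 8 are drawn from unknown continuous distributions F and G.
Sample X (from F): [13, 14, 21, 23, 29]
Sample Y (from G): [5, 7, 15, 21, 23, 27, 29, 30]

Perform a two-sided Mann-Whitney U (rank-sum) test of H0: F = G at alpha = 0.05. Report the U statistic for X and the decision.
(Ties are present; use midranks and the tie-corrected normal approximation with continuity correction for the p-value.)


Step 1: Combine and sort all 13 observations; assign midranks.
sorted (value, group): (5,Y), (7,Y), (13,X), (14,X), (15,Y), (21,X), (21,Y), (23,X), (23,Y), (27,Y), (29,X), (29,Y), (30,Y)
ranks: 5->1, 7->2, 13->3, 14->4, 15->5, 21->6.5, 21->6.5, 23->8.5, 23->8.5, 27->10, 29->11.5, 29->11.5, 30->13
Step 2: Rank sum for X: R1 = 3 + 4 + 6.5 + 8.5 + 11.5 = 33.5.
Step 3: U_X = R1 - n1(n1+1)/2 = 33.5 - 5*6/2 = 33.5 - 15 = 18.5.
       U_Y = n1*n2 - U_X = 40 - 18.5 = 21.5.
Step 4: Ties are present, so use the tie-corrected normal approximation (with continuity correction) for the p-value.
Step 5: p-value = 0.883138; compare to alpha = 0.05. fail to reject H0.

U_X = 18.5, p = 0.883138, fail to reject H0 at alpha = 0.05.


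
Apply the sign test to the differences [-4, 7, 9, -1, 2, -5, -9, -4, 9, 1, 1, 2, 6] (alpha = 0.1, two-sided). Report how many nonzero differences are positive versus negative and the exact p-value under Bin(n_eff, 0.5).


Step 1: Discard zero differences. Original n = 13; n_eff = number of nonzero differences = 13.
Nonzero differences (with sign): -4, +7, +9, -1, +2, -5, -9, -4, +9, +1, +1, +2, +6
Step 2: Count signs: positive = 8, negative = 5.
Step 3: Under H0: P(positive) = 0.5, so the number of positives S ~ Bin(13, 0.5).
Step 4: Two-sided exact p-value = sum of Bin(13,0.5) probabilities at or below the observed probability = 0.581055.
Step 5: alpha = 0.1. fail to reject H0.

n_eff = 13, pos = 8, neg = 5, p = 0.581055, fail to reject H0.


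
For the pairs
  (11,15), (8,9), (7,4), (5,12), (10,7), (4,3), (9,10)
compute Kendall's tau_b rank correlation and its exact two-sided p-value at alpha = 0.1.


Step 1: Enumerate the 21 unordered pairs (i,j) with i<j and classify each by sign(x_j-x_i) * sign(y_j-y_i).
  (1,2):dx=-3,dy=-6->C; (1,3):dx=-4,dy=-11->C; (1,4):dx=-6,dy=-3->C; (1,5):dx=-1,dy=-8->C
  (1,6):dx=-7,dy=-12->C; (1,7):dx=-2,dy=-5->C; (2,3):dx=-1,dy=-5->C; (2,4):dx=-3,dy=+3->D
  (2,5):dx=+2,dy=-2->D; (2,6):dx=-4,dy=-6->C; (2,7):dx=+1,dy=+1->C; (3,4):dx=-2,dy=+8->D
  (3,5):dx=+3,dy=+3->C; (3,6):dx=-3,dy=-1->C; (3,7):dx=+2,dy=+6->C; (4,5):dx=+5,dy=-5->D
  (4,6):dx=-1,dy=-9->C; (4,7):dx=+4,dy=-2->D; (5,6):dx=-6,dy=-4->C; (5,7):dx=-1,dy=+3->D
  (6,7):dx=+5,dy=+7->C
Step 2: C = 15, D = 6, total pairs = 21.
Step 3: tau = (C - D)/(n(n-1)/2) = (15 - 6)/21 = 0.428571.
Step 4: Exact two-sided p-value (enumerate n! = 5040 permutations of y under H0): p = 0.238889.
Step 5: alpha = 0.1. fail to reject H0.

tau_b = 0.4286 (C=15, D=6), p = 0.238889, fail to reject H0.


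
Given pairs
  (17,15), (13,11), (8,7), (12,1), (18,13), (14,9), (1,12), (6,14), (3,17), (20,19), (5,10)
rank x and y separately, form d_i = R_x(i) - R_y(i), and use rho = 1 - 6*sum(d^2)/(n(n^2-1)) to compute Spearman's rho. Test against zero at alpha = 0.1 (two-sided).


Step 1: Rank x and y separately (midranks; no ties here).
rank(x): 17->9, 13->7, 8->5, 12->6, 18->10, 14->8, 1->1, 6->4, 3->2, 20->11, 5->3
rank(y): 15->9, 11->5, 7->2, 1->1, 13->7, 9->3, 12->6, 14->8, 17->10, 19->11, 10->4
Step 2: d_i = R_x(i) - R_y(i); compute d_i^2.
  (9-9)^2=0, (7-5)^2=4, (5-2)^2=9, (6-1)^2=25, (10-7)^2=9, (8-3)^2=25, (1-6)^2=25, (4-8)^2=16, (2-10)^2=64, (11-11)^2=0, (3-4)^2=1
sum(d^2) = 178.
Step 3: rho = 1 - 6*178 / (11*(11^2 - 1)) = 1 - 1068/1320 = 0.190909.
Step 4: Under H0, t = rho * sqrt((n-2)/(1-rho^2)) = 0.5835 ~ t(9).
Step 5: Two-sided p-value from the t-distribution with 9 df = 0.573913.
Step 6: alpha = 0.1. fail to reject H0.

rho = 0.1909, p = 0.573913, fail to reject H0 at alpha = 0.1.


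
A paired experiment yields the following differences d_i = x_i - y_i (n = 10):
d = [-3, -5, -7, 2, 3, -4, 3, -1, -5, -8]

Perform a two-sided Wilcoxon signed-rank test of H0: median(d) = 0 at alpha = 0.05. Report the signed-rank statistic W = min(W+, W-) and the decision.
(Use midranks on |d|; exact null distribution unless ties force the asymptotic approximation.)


Step 1: Drop any zero differences (none here) and take |d_i|.
|d| = [3, 5, 7, 2, 3, 4, 3, 1, 5, 8]
Step 2: Midrank |d_i| (ties get averaged ranks).
ranks: |3|->4, |5|->7.5, |7|->9, |2|->2, |3|->4, |4|->6, |3|->4, |1|->1, |5|->7.5, |8|->10
Step 3: Attach original signs; sum ranks with positive sign and with negative sign.
W+ = 2 + 4 + 4 = 10
W- = 4 + 7.5 + 9 + 6 + 1 + 7.5 + 10 = 45
(Check: W+ + W- = 55 should equal n(n+1)/2 = 55.)
Step 4: Test statistic W = min(W+, W-) = 10.
Step 5: Ties in |d|, so use the tie-corrected normal approximation.
        E[W] = n(n+1)/4 = 10*11/4 = 27.5.
        Tie groups: |d|=3 (t=3), |d|=5 (t=2); sum(t^3 - t) = 30.
        Var[W] = n(n+1)(2n+1)/24 - sum(t^3-t)/48 = 2310/24 - 30/48 = 95.625.
        z = (W - E[W]) / sqrt(Var[W]) = (10 - 27.5) / 9.7788 = -1.7896.
        Two-sided p = 2*Phi(z) = 0.073521.
Step 6: alpha = 0.05. fail to reject H0.

W+ = 10, W- = 45, W = min = 10, p = 0.073521, fail to reject H0.


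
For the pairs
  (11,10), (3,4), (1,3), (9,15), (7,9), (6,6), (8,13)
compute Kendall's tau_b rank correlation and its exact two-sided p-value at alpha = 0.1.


Step 1: Enumerate the 21 unordered pairs (i,j) with i<j and classify each by sign(x_j-x_i) * sign(y_j-y_i).
  (1,2):dx=-8,dy=-6->C; (1,3):dx=-10,dy=-7->C; (1,4):dx=-2,dy=+5->D; (1,5):dx=-4,dy=-1->C
  (1,6):dx=-5,dy=-4->C; (1,7):dx=-3,dy=+3->D; (2,3):dx=-2,dy=-1->C; (2,4):dx=+6,dy=+11->C
  (2,5):dx=+4,dy=+5->C; (2,6):dx=+3,dy=+2->C; (2,7):dx=+5,dy=+9->C; (3,4):dx=+8,dy=+12->C
  (3,5):dx=+6,dy=+6->C; (3,6):dx=+5,dy=+3->C; (3,7):dx=+7,dy=+10->C; (4,5):dx=-2,dy=-6->C
  (4,6):dx=-3,dy=-9->C; (4,7):dx=-1,dy=-2->C; (5,6):dx=-1,dy=-3->C; (5,7):dx=+1,dy=+4->C
  (6,7):dx=+2,dy=+7->C
Step 2: C = 19, D = 2, total pairs = 21.
Step 3: tau = (C - D)/(n(n-1)/2) = (19 - 2)/21 = 0.809524.
Step 4: Exact two-sided p-value (enumerate n! = 5040 permutations of y under H0): p = 0.010714.
Step 5: alpha = 0.1. reject H0.

tau_b = 0.8095 (C=19, D=2), p = 0.010714, reject H0.


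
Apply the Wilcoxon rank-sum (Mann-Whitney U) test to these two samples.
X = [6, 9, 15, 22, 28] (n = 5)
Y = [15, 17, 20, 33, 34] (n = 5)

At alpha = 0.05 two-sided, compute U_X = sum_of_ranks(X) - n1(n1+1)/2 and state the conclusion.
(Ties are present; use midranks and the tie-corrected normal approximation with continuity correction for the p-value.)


Step 1: Combine and sort all 10 observations; assign midranks.
sorted (value, group): (6,X), (9,X), (15,X), (15,Y), (17,Y), (20,Y), (22,X), (28,X), (33,Y), (34,Y)
ranks: 6->1, 9->2, 15->3.5, 15->3.5, 17->5, 20->6, 22->7, 28->8, 33->9, 34->10
Step 2: Rank sum for X: R1 = 1 + 2 + 3.5 + 7 + 8 = 21.5.
Step 3: U_X = R1 - n1(n1+1)/2 = 21.5 - 5*6/2 = 21.5 - 15 = 6.5.
       U_Y = n1*n2 - U_X = 25 - 6.5 = 18.5.
Step 4: Ties are present, so use the tie-corrected normal approximation (with continuity correction) for the p-value.
Step 5: p-value = 0.249153; compare to alpha = 0.05. fail to reject H0.

U_X = 6.5, p = 0.249153, fail to reject H0 at alpha = 0.05.


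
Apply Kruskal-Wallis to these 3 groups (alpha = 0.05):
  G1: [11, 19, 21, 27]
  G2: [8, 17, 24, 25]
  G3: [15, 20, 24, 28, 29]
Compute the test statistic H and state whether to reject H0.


Step 1: Combine all N = 13 observations and assign midranks.
sorted (value, group, rank): (8,G2,1), (11,G1,2), (15,G3,3), (17,G2,4), (19,G1,5), (20,G3,6), (21,G1,7), (24,G2,8.5), (24,G3,8.5), (25,G2,10), (27,G1,11), (28,G3,12), (29,G3,13)
Step 2: Sum ranks within each group.
R_1 = 25 (n_1 = 4)
R_2 = 23.5 (n_2 = 4)
R_3 = 42.5 (n_3 = 5)
Step 3: H = 12/(N(N+1)) * sum(R_i^2/n_i) - 3(N+1)
     = 12/(13*14) * (25^2/4 + 23.5^2/4 + 42.5^2/5) - 3*14
     = 0.065934 * 655.562 - 42
     = 1.223901.
Step 4: Ties present; correction factor C = 1 - 6/(13^3 - 13) = 0.997253. Corrected H = 1.223901 / 0.997253 = 1.227273.
Step 5: Under H0, H ~ chi^2(2); p-value = 0.541379.
Step 6: alpha = 0.05. fail to reject H0.

H = 1.2273, df = 2, p = 0.541379, fail to reject H0.


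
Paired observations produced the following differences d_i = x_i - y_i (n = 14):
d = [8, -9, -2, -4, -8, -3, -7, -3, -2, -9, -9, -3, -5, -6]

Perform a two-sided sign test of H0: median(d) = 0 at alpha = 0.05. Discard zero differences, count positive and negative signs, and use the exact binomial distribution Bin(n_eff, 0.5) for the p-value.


Step 1: Discard zero differences. Original n = 14; n_eff = number of nonzero differences = 14.
Nonzero differences (with sign): +8, -9, -2, -4, -8, -3, -7, -3, -2, -9, -9, -3, -5, -6
Step 2: Count signs: positive = 1, negative = 13.
Step 3: Under H0: P(positive) = 0.5, so the number of positives S ~ Bin(14, 0.5).
Step 4: Two-sided exact p-value = sum of Bin(14,0.5) probabilities at or below the observed probability = 0.001831.
Step 5: alpha = 0.05. reject H0.

n_eff = 14, pos = 1, neg = 13, p = 0.001831, reject H0.


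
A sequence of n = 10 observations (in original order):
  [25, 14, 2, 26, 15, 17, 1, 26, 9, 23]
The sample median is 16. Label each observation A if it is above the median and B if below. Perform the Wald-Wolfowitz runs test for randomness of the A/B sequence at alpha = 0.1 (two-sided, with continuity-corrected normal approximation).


Step 1: Compute median = 16; label A = above, B = below.
Labels in order: ABBABABABA  (n_A = 5, n_B = 5)
Step 2: Count runs R = 9.
Step 3: Under H0 (random ordering), E[R] = 2*n_A*n_B/(n_A+n_B) + 1 = 2*5*5/10 + 1 = 6.0000.
        Var[R] = 2*n_A*n_B*(2*n_A*n_B - n_A - n_B) / ((n_A+n_B)^2 * (n_A+n_B-1)) = 2000/900 = 2.2222.
        SD[R] = 1.4907.
Step 4: Continuity-corrected z = (R - 0.5 - E[R]) / SD[R] = (9 - 0.5 - 6.0000) / 1.4907 = 1.6771.
Step 5: Two-sided p-value via normal approximation = 2*(1 - Phi(|z|)) = 0.093533.
Step 6: alpha = 0.1. reject H0.

R = 9, z = 1.6771, p = 0.093533, reject H0.


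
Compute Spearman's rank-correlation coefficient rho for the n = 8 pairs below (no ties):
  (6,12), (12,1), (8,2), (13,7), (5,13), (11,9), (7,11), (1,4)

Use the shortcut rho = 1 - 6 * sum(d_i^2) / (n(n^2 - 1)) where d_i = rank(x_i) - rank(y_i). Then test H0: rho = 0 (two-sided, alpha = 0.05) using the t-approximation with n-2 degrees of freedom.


Step 1: Rank x and y separately (midranks; no ties here).
rank(x): 6->3, 12->7, 8->5, 13->8, 5->2, 11->6, 7->4, 1->1
rank(y): 12->7, 1->1, 2->2, 7->4, 13->8, 9->5, 11->6, 4->3
Step 2: d_i = R_x(i) - R_y(i); compute d_i^2.
  (3-7)^2=16, (7-1)^2=36, (5-2)^2=9, (8-4)^2=16, (2-8)^2=36, (6-5)^2=1, (4-6)^2=4, (1-3)^2=4
sum(d^2) = 122.
Step 3: rho = 1 - 6*122 / (8*(8^2 - 1)) = 1 - 732/504 = -0.452381.
Step 4: Under H0, t = rho * sqrt((n-2)/(1-rho^2)) = -1.2425 ~ t(6).
Step 5: Two-sided p-value from the t-distribution with 6 df = 0.260405.
Step 6: alpha = 0.05. fail to reject H0.

rho = -0.4524, p = 0.260405, fail to reject H0 at alpha = 0.05.


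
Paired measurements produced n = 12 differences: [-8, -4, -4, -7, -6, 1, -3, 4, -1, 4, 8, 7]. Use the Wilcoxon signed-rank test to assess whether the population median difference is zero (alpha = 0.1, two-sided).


Step 1: Drop any zero differences (none here) and take |d_i|.
|d| = [8, 4, 4, 7, 6, 1, 3, 4, 1, 4, 8, 7]
Step 2: Midrank |d_i| (ties get averaged ranks).
ranks: |8|->11.5, |4|->5.5, |4|->5.5, |7|->9.5, |6|->8, |1|->1.5, |3|->3, |4|->5.5, |1|->1.5, |4|->5.5, |8|->11.5, |7|->9.5
Step 3: Attach original signs; sum ranks with positive sign and with negative sign.
W+ = 1.5 + 5.5 + 5.5 + 11.5 + 9.5 = 33.5
W- = 11.5 + 5.5 + 5.5 + 9.5 + 8 + 3 + 1.5 = 44.5
(Check: W+ + W- = 78 should equal n(n+1)/2 = 78.)
Step 4: Test statistic W = min(W+, W-) = 33.5.
Step 5: Ties in |d|, so use the tie-corrected normal approximation.
        E[W] = n(n+1)/4 = 12*13/4 = 39.
        Tie groups: |d|=1 (t=2), |d|=4 (t=4), |d|=7 (t=2), |d|=8 (t=2); sum(t^3 - t) = 78.
        Var[W] = n(n+1)(2n+1)/24 - sum(t^3-t)/48 = 3900/24 - 78/48 = 160.875.
        z = (W - E[W]) / sqrt(Var[W]) = (33.5 - 39) / 12.6837 = -0.4336.
        Two-sided p = 2*Phi(z) = 0.664558.
Step 6: alpha = 0.1. fail to reject H0.

W+ = 33.5, W- = 44.5, W = min = 33.5, p = 0.664558, fail to reject H0.


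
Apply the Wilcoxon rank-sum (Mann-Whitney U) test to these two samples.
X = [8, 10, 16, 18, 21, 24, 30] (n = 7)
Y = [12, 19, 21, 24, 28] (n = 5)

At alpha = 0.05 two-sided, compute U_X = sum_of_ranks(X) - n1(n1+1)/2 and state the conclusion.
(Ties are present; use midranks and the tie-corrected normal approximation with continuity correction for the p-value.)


Step 1: Combine and sort all 12 observations; assign midranks.
sorted (value, group): (8,X), (10,X), (12,Y), (16,X), (18,X), (19,Y), (21,X), (21,Y), (24,X), (24,Y), (28,Y), (30,X)
ranks: 8->1, 10->2, 12->3, 16->4, 18->5, 19->6, 21->7.5, 21->7.5, 24->9.5, 24->9.5, 28->11, 30->12
Step 2: Rank sum for X: R1 = 1 + 2 + 4 + 5 + 7.5 + 9.5 + 12 = 41.
Step 3: U_X = R1 - n1(n1+1)/2 = 41 - 7*8/2 = 41 - 28 = 13.
       U_Y = n1*n2 - U_X = 35 - 13 = 22.
Step 4: Ties are present, so use the tie-corrected normal approximation (with continuity correction) for the p-value.
Step 5: p-value = 0.514478; compare to alpha = 0.05. fail to reject H0.

U_X = 13, p = 0.514478, fail to reject H0 at alpha = 0.05.


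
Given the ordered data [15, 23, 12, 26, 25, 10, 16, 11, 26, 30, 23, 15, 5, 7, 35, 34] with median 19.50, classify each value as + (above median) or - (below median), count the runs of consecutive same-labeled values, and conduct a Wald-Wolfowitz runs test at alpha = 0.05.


Step 1: Compute median = 19.50; label A = above, B = below.
Labels in order: BABAABBBAAABBBAA  (n_A = 8, n_B = 8)
Step 2: Count runs R = 8.
Step 3: Under H0 (random ordering), E[R] = 2*n_A*n_B/(n_A+n_B) + 1 = 2*8*8/16 + 1 = 9.0000.
        Var[R] = 2*n_A*n_B*(2*n_A*n_B - n_A - n_B) / ((n_A+n_B)^2 * (n_A+n_B-1)) = 14336/3840 = 3.7333.
        SD[R] = 1.9322.
Step 4: Continuity-corrected z = (R + 0.5 - E[R]) / SD[R] = (8 + 0.5 - 9.0000) / 1.9322 = -0.2588.
Step 5: Two-sided p-value via normal approximation = 2*(1 - Phi(|z|)) = 0.795809.
Step 6: alpha = 0.05. fail to reject H0.

R = 8, z = -0.2588, p = 0.795809, fail to reject H0.


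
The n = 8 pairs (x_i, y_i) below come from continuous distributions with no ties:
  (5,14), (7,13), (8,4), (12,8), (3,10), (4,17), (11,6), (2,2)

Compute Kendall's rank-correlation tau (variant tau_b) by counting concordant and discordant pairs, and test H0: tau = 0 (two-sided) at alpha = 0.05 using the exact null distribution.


Step 1: Enumerate the 28 unordered pairs (i,j) with i<j and classify each by sign(x_j-x_i) * sign(y_j-y_i).
  (1,2):dx=+2,dy=-1->D; (1,3):dx=+3,dy=-10->D; (1,4):dx=+7,dy=-6->D; (1,5):dx=-2,dy=-4->C
  (1,6):dx=-1,dy=+3->D; (1,7):dx=+6,dy=-8->D; (1,8):dx=-3,dy=-12->C; (2,3):dx=+1,dy=-9->D
  (2,4):dx=+5,dy=-5->D; (2,5):dx=-4,dy=-3->C; (2,6):dx=-3,dy=+4->D; (2,7):dx=+4,dy=-7->D
  (2,8):dx=-5,dy=-11->C; (3,4):dx=+4,dy=+4->C; (3,5):dx=-5,dy=+6->D; (3,6):dx=-4,dy=+13->D
  (3,7):dx=+3,dy=+2->C; (3,8):dx=-6,dy=-2->C; (4,5):dx=-9,dy=+2->D; (4,6):dx=-8,dy=+9->D
  (4,7):dx=-1,dy=-2->C; (4,8):dx=-10,dy=-6->C; (5,6):dx=+1,dy=+7->C; (5,7):dx=+8,dy=-4->D
  (5,8):dx=-1,dy=-8->C; (6,7):dx=+7,dy=-11->D; (6,8):dx=-2,dy=-15->C; (7,8):dx=-9,dy=-4->C
Step 2: C = 13, D = 15, total pairs = 28.
Step 3: tau = (C - D)/(n(n-1)/2) = (13 - 15)/28 = -0.071429.
Step 4: Exact two-sided p-value (enumerate n! = 40320 permutations of y under H0): p = 0.904861.
Step 5: alpha = 0.05. fail to reject H0.

tau_b = -0.0714 (C=13, D=15), p = 0.904861, fail to reject H0.


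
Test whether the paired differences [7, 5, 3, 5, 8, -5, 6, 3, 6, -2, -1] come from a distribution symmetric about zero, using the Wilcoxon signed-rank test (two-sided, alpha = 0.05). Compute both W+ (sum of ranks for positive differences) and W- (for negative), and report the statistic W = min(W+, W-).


Step 1: Drop any zero differences (none here) and take |d_i|.
|d| = [7, 5, 3, 5, 8, 5, 6, 3, 6, 2, 1]
Step 2: Midrank |d_i| (ties get averaged ranks).
ranks: |7|->10, |5|->6, |3|->3.5, |5|->6, |8|->11, |5|->6, |6|->8.5, |3|->3.5, |6|->8.5, |2|->2, |1|->1
Step 3: Attach original signs; sum ranks with positive sign and with negative sign.
W+ = 10 + 6 + 3.5 + 6 + 11 + 8.5 + 3.5 + 8.5 = 57
W- = 6 + 2 + 1 = 9
(Check: W+ + W- = 66 should equal n(n+1)/2 = 66.)
Step 4: Test statistic W = min(W+, W-) = 9.
Step 5: Ties in |d|, so use the tie-corrected normal approximation.
        E[W] = n(n+1)/4 = 11*12/4 = 33.
        Tie groups: |d|=3 (t=2), |d|=5 (t=3), |d|=6 (t=2); sum(t^3 - t) = 36.
        Var[W] = n(n+1)(2n+1)/24 - sum(t^3-t)/48 = 3036/24 - 36/48 = 125.75.
        z = (W - E[W]) / sqrt(Var[W]) = (9 - 33) / 11.2138 = -2.1402.
        Two-sided p = 2*Phi(z) = 0.032337.
Step 6: alpha = 0.05. reject H0.

W+ = 57, W- = 9, W = min = 9, p = 0.032337, reject H0.


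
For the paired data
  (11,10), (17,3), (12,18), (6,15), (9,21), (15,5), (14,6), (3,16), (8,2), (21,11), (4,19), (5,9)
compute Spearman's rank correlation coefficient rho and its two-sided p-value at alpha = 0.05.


Step 1: Rank x and y separately (midranks; no ties here).
rank(x): 11->7, 17->11, 12->8, 6->4, 9->6, 15->10, 14->9, 3->1, 8->5, 21->12, 4->2, 5->3
rank(y): 10->6, 3->2, 18->10, 15->8, 21->12, 5->3, 6->4, 16->9, 2->1, 11->7, 19->11, 9->5
Step 2: d_i = R_x(i) - R_y(i); compute d_i^2.
  (7-6)^2=1, (11-2)^2=81, (8-10)^2=4, (4-8)^2=16, (6-12)^2=36, (10-3)^2=49, (9-4)^2=25, (1-9)^2=64, (5-1)^2=16, (12-7)^2=25, (2-11)^2=81, (3-5)^2=4
sum(d^2) = 402.
Step 3: rho = 1 - 6*402 / (12*(12^2 - 1)) = 1 - 2412/1716 = -0.405594.
Step 4: Under H0, t = rho * sqrt((n-2)/(1-rho^2)) = -1.4032 ~ t(10).
Step 5: Two-sided p-value from the t-distribution with 10 df = 0.190836.
Step 6: alpha = 0.05. fail to reject H0.

rho = -0.4056, p = 0.190836, fail to reject H0 at alpha = 0.05.


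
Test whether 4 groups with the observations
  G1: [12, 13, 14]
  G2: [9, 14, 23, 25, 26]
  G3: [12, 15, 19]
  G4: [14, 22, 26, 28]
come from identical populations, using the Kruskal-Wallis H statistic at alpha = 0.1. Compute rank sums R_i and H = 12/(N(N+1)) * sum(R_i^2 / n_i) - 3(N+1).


Step 1: Combine all N = 15 observations and assign midranks.
sorted (value, group, rank): (9,G2,1), (12,G1,2.5), (12,G3,2.5), (13,G1,4), (14,G1,6), (14,G2,6), (14,G4,6), (15,G3,8), (19,G3,9), (22,G4,10), (23,G2,11), (25,G2,12), (26,G2,13.5), (26,G4,13.5), (28,G4,15)
Step 2: Sum ranks within each group.
R_1 = 12.5 (n_1 = 3)
R_2 = 43.5 (n_2 = 5)
R_3 = 19.5 (n_3 = 3)
R_4 = 44.5 (n_4 = 4)
Step 3: H = 12/(N(N+1)) * sum(R_i^2/n_i) - 3(N+1)
     = 12/(15*16) * (12.5^2/3 + 43.5^2/5 + 19.5^2/3 + 44.5^2/4) - 3*16
     = 0.050000 * 1052.35 - 48
     = 4.617292.
Step 4: Ties present; correction factor C = 1 - 36/(15^3 - 15) = 0.989286. Corrected H = 4.617292 / 0.989286 = 4.667298.
Step 5: Under H0, H ~ chi^2(3); p-value = 0.197844.
Step 6: alpha = 0.1. fail to reject H0.

H = 4.6673, df = 3, p = 0.197844, fail to reject H0.


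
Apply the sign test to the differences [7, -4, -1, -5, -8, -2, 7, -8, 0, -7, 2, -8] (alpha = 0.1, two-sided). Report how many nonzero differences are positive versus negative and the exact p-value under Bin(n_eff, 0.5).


Step 1: Discard zero differences. Original n = 12; n_eff = number of nonzero differences = 11.
Nonzero differences (with sign): +7, -4, -1, -5, -8, -2, +7, -8, -7, +2, -8
Step 2: Count signs: positive = 3, negative = 8.
Step 3: Under H0: P(positive) = 0.5, so the number of positives S ~ Bin(11, 0.5).
Step 4: Two-sided exact p-value = sum of Bin(11,0.5) probabilities at or below the observed probability = 0.226562.
Step 5: alpha = 0.1. fail to reject H0.

n_eff = 11, pos = 3, neg = 8, p = 0.226562, fail to reject H0.


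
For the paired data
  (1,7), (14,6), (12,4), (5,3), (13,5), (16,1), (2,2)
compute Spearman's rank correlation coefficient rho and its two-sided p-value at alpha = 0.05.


Step 1: Rank x and y separately (midranks; no ties here).
rank(x): 1->1, 14->6, 12->4, 5->3, 13->5, 16->7, 2->2
rank(y): 7->7, 6->6, 4->4, 3->3, 5->5, 1->1, 2->2
Step 2: d_i = R_x(i) - R_y(i); compute d_i^2.
  (1-7)^2=36, (6-6)^2=0, (4-4)^2=0, (3-3)^2=0, (5-5)^2=0, (7-1)^2=36, (2-2)^2=0
sum(d^2) = 72.
Step 3: rho = 1 - 6*72 / (7*(7^2 - 1)) = 1 - 432/336 = -0.285714.
Step 4: Under H0, t = rho * sqrt((n-2)/(1-rho^2)) = -0.6667 ~ t(5).
Step 5: Two-sided p-value from the t-distribution with 5 df = 0.534509.
Step 6: alpha = 0.05. fail to reject H0.

rho = -0.2857, p = 0.534509, fail to reject H0 at alpha = 0.05.


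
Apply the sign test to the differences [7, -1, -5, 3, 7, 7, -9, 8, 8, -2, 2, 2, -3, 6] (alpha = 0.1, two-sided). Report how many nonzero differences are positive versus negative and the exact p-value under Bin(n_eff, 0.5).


Step 1: Discard zero differences. Original n = 14; n_eff = number of nonzero differences = 14.
Nonzero differences (with sign): +7, -1, -5, +3, +7, +7, -9, +8, +8, -2, +2, +2, -3, +6
Step 2: Count signs: positive = 9, negative = 5.
Step 3: Under H0: P(positive) = 0.5, so the number of positives S ~ Bin(14, 0.5).
Step 4: Two-sided exact p-value = sum of Bin(14,0.5) probabilities at or below the observed probability = 0.423950.
Step 5: alpha = 0.1. fail to reject H0.

n_eff = 14, pos = 9, neg = 5, p = 0.423950, fail to reject H0.


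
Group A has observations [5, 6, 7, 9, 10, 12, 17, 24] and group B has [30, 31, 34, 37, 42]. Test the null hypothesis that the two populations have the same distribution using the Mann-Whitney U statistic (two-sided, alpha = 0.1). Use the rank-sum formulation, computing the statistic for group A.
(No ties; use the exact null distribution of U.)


Step 1: Combine and sort all 13 observations; assign midranks.
sorted (value, group): (5,X), (6,X), (7,X), (9,X), (10,X), (12,X), (17,X), (24,X), (30,Y), (31,Y), (34,Y), (37,Y), (42,Y)
ranks: 5->1, 6->2, 7->3, 9->4, 10->5, 12->6, 17->7, 24->8, 30->9, 31->10, 34->11, 37->12, 42->13
Step 2: Rank sum for X: R1 = 1 + 2 + 3 + 4 + 5 + 6 + 7 + 8 = 36.
Step 3: U_X = R1 - n1(n1+1)/2 = 36 - 8*9/2 = 36 - 36 = 0.
       U_Y = n1*n2 - U_X = 40 - 0 = 40.
Step 4: No ties, so the exact null distribution of U (based on enumerating the C(13,8) = 1287 equally likely rank assignments) gives the two-sided p-value.
Step 5: p-value = 0.001554; compare to alpha = 0.1. reject H0.

U_X = 0, p = 0.001554, reject H0 at alpha = 0.1.


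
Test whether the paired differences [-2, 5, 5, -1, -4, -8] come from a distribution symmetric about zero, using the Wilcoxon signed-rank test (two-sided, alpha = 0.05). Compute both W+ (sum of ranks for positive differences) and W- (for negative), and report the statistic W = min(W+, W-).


Step 1: Drop any zero differences (none here) and take |d_i|.
|d| = [2, 5, 5, 1, 4, 8]
Step 2: Midrank |d_i| (ties get averaged ranks).
ranks: |2|->2, |5|->4.5, |5|->4.5, |1|->1, |4|->3, |8|->6
Step 3: Attach original signs; sum ranks with positive sign and with negative sign.
W+ = 4.5 + 4.5 = 9
W- = 2 + 1 + 3 + 6 = 12
(Check: W+ + W- = 21 should equal n(n+1)/2 = 21.)
Step 4: Test statistic W = min(W+, W-) = 9.
Step 5: Ties in |d|, so use the tie-corrected normal approximation.
        E[W] = n(n+1)/4 = 6*7/4 = 10.5.
        Tie groups: |d|=5 (t=2); sum(t^3 - t) = 6.
        Var[W] = n(n+1)(2n+1)/24 - sum(t^3-t)/48 = 546/24 - 6/48 = 22.625.
        z = (W - E[W]) / sqrt(Var[W]) = (9 - 10.5) / 4.7566 = -0.3154.
        Two-sided p = 2*Phi(z) = 0.752494.
Step 6: alpha = 0.05. fail to reject H0.

W+ = 9, W- = 12, W = min = 9, p = 0.752494, fail to reject H0.


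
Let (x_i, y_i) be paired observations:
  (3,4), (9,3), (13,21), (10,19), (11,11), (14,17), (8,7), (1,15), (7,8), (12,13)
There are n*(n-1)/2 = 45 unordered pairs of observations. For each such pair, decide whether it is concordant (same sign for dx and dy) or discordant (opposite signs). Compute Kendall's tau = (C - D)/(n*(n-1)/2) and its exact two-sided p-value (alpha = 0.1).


Step 1: Enumerate the 45 unordered pairs (i,j) with i<j and classify each by sign(x_j-x_i) * sign(y_j-y_i).
  (1,2):dx=+6,dy=-1->D; (1,3):dx=+10,dy=+17->C; (1,4):dx=+7,dy=+15->C; (1,5):dx=+8,dy=+7->C
  (1,6):dx=+11,dy=+13->C; (1,7):dx=+5,dy=+3->C; (1,8):dx=-2,dy=+11->D; (1,9):dx=+4,dy=+4->C
  (1,10):dx=+9,dy=+9->C; (2,3):dx=+4,dy=+18->C; (2,4):dx=+1,dy=+16->C; (2,5):dx=+2,dy=+8->C
  (2,6):dx=+5,dy=+14->C; (2,7):dx=-1,dy=+4->D; (2,8):dx=-8,dy=+12->D; (2,9):dx=-2,dy=+5->D
  (2,10):dx=+3,dy=+10->C; (3,4):dx=-3,dy=-2->C; (3,5):dx=-2,dy=-10->C; (3,6):dx=+1,dy=-4->D
  (3,7):dx=-5,dy=-14->C; (3,8):dx=-12,dy=-6->C; (3,9):dx=-6,dy=-13->C; (3,10):dx=-1,dy=-8->C
  (4,5):dx=+1,dy=-8->D; (4,6):dx=+4,dy=-2->D; (4,7):dx=-2,dy=-12->C; (4,8):dx=-9,dy=-4->C
  (4,9):dx=-3,dy=-11->C; (4,10):dx=+2,dy=-6->D; (5,6):dx=+3,dy=+6->C; (5,7):dx=-3,dy=-4->C
  (5,8):dx=-10,dy=+4->D; (5,9):dx=-4,dy=-3->C; (5,10):dx=+1,dy=+2->C; (6,7):dx=-6,dy=-10->C
  (6,8):dx=-13,dy=-2->C; (6,9):dx=-7,dy=-9->C; (6,10):dx=-2,dy=-4->C; (7,8):dx=-7,dy=+8->D
  (7,9):dx=-1,dy=+1->D; (7,10):dx=+4,dy=+6->C; (8,9):dx=+6,dy=-7->D; (8,10):dx=+11,dy=-2->D
  (9,10):dx=+5,dy=+5->C
Step 2: C = 31, D = 14, total pairs = 45.
Step 3: tau = (C - D)/(n(n-1)/2) = (31 - 14)/45 = 0.377778.
Step 4: Exact two-sided p-value (enumerate n! = 3628800 permutations of y under H0): p = 0.155742.
Step 5: alpha = 0.1. fail to reject H0.

tau_b = 0.3778 (C=31, D=14), p = 0.155742, fail to reject H0.
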